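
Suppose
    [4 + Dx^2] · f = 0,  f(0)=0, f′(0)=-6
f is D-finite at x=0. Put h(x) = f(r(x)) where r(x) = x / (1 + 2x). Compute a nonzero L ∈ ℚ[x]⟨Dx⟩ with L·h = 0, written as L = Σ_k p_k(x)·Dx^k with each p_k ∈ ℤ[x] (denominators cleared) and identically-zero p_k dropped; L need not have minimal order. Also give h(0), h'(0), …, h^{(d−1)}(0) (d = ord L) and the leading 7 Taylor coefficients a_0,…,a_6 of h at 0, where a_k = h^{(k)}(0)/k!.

L = 4 + (4 + 24·x + 48·x^2 + 32·x^3)·Dx + (1 + 8·x + 24·x^2 + 32·x^3 + 16·x^4)·Dx^2  (order 2).
h: a_k = 0, -6, 12, -20, 24, -4/5, -120, …
ICs: h(0) = 0, h′(0) = -6.

f: a_k = 0, -6, 0, 4, 0, -4/5, 0, …
Change of var in L_f (x↦r) gives L₀.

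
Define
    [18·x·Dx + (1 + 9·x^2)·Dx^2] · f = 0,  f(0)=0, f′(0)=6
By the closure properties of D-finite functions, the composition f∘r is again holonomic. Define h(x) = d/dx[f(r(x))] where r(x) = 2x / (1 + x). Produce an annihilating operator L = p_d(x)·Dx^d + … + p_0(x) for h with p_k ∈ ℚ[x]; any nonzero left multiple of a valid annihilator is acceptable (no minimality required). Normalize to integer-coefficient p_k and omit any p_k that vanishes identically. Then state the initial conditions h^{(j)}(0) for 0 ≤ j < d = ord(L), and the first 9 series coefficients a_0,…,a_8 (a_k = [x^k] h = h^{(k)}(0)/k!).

L = (2 + 74·x) + (1 + 2·x + 37·x^2)·Dx  (order 1).
h: a_k = 12, -24, -396, 1680, 11292, -84744, -248316, 3632160, 1923372, …
ICs: h(0) = 12.

f: a_k = 0, 6, 0, -18, 0, 486/5, 0, -4374/7, 0, …
L₀ from L_f via x↦r, Dx↦r'^{-1}Dx.
h=h₀': d/dx-closure on L₀ ⇒ L.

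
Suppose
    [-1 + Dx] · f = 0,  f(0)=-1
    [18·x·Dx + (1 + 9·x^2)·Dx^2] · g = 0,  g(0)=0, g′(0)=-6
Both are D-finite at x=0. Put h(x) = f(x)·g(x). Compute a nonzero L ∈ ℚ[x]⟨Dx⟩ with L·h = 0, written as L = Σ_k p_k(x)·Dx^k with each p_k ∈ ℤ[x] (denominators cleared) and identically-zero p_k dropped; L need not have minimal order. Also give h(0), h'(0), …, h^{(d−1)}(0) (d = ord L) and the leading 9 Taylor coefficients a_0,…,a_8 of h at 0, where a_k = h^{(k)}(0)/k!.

L = (1 - 18·x + 9·x^2) + (-2 + 18·x - 18·x^2)·Dx + (1 + 9·x^2)·Dx^2  (order 2).
h: a_k = 0, 6, 6, -15, -17, 1769/20, 377/4, -484679/840, -511397/840, …
ICs: h(0) = 0, h′(0) = 6.

f: a_k = -1, -1, -1/2, -1/6, -1/24, -1/120, -1/720, -1/5040, -1/40320, …
g: a_k = 0, -6, 0, 18, 0, -486/5, 0, 4374/7, 0, …
f·g: L₀ = L_f ⊗_s L_g, ord ≤ 1·2.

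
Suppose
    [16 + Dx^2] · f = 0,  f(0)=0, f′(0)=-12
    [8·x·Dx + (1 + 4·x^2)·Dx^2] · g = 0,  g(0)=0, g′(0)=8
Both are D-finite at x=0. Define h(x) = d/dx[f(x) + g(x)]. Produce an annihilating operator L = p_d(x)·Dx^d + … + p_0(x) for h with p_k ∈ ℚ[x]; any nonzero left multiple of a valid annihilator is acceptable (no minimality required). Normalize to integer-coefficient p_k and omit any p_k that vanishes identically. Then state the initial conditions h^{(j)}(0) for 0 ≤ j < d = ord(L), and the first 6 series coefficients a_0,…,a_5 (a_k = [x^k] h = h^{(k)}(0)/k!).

f: a_k = 0, -12, 0, 32, 0, -128/5, …
g: a_k = 0, 8, 0, -32/3, 0, 128/5, …
f+g: L₀ = lclm(L_f,L_g), ord ≤ 2+2.
h₀' ⇒ L via d/dx closure of L₀.
L = (-512·x + 5120·x^3 + 4096·x^5) + (16 + 512·x^2 + 2304·x^4 + 2048·x^6)·Dx + (-32·x + 320·x^3 + 256·x^5)·Dx^2 + (1 + 32·x^2 + 144·x^4 + 128·x^6)·Dx^3  (order 3).
h: a_k = -4, 0, 64, 0, 0, 0, …
ICs: h(0) = -4, h′(0) = 0, h′′(0) = 128.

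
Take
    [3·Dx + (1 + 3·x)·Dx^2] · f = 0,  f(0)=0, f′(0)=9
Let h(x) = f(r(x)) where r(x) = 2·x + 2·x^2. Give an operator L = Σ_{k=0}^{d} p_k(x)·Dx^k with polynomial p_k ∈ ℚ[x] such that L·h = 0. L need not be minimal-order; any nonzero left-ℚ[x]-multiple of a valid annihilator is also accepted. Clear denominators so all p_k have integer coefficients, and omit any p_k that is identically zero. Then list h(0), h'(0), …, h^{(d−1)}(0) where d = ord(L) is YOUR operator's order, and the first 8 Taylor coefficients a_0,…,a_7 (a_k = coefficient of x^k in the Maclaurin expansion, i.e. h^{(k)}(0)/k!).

L = (4 + 12·x + 12·x^2)·Dx + (1 + 8·x + 18·x^2 + 12·x^3)·Dx^2  (order 2).
h: a_k = 0, 18, -36, 108, -378, 7128/5, -5616, 159408/7, …
ICs: h(0) = 0, h′(0) = 18.

f: a_k = 0, 9, -27/2, 27, -243/4, 729/5, -729/2, 6561/7, …
Substitute x→r, Dx→(1/r')Dx; clear ⇒ L₀.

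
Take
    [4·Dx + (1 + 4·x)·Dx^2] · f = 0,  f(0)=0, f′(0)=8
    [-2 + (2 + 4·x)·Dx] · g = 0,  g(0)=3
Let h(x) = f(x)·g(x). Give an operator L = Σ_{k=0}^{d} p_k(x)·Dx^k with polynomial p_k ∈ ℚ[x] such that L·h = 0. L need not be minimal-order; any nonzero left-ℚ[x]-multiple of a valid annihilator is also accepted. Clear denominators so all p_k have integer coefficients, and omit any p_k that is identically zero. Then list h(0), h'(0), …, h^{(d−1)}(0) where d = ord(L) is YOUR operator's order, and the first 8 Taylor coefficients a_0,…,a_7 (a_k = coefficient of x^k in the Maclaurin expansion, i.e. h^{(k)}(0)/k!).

f: a_k = 0, 8, -16, 128/3, -128, 2048/5, -4096/3, 32768/7, …
g: a_k = 3, 3, -3/2, 3/2, -15/8, 21/8, -63/16, 99/16, …
h₀=f·g: eliminate ⇒ L₀, order ≤ 2·1.
L = (-1 + 4·x) + (2 + 4·x)·Dx + (1 + 8·x + 20·x^2 + 16·x^3)·Dx^2  (order 2).
h: a_k = 0, 24, -24, 68, -220, 3709/5, -12801/5, 629127/70, …
ICs: h(0) = 0, h′(0) = 24.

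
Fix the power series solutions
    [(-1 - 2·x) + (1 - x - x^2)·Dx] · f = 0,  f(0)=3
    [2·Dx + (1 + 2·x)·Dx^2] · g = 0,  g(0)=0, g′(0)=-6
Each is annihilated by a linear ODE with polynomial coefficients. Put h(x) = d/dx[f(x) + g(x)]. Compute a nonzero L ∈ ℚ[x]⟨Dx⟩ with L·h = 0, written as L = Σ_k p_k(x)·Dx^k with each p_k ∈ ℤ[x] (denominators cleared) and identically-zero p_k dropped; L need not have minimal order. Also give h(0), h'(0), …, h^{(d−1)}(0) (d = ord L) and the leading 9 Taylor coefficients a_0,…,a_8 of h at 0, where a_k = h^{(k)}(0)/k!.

f: a_k = 3, 3, 6, 9, 15, 24, 39, 63, 102, …
g: a_k = 0, -6, 6, -8, 12, -96/5, 32, -384/7, 96, …
h₀=f+g: left-lcm gives L₀, ord ≤ 3.
Differentiate: ansatz ord ≤ ord L₀ ⇒ L.
L = (34 + 92·x + 116·x^2 + 48·x^3 + 24·x^4) + (5 + 60·x + 170·x^2 + 180·x^3 + 100·x^4 + 40·x^5)·Dx + (-3 - 11·x - 5·x^2 + 20·x^3 + 30·x^4 + 24·x^5 + 8·x^6)·Dx^2  (order 2).
h: a_k = -3, 24, 3, 108, 24, 426, 57, 1584, -51, …
ICs: h(0) = -3, h′(0) = 24.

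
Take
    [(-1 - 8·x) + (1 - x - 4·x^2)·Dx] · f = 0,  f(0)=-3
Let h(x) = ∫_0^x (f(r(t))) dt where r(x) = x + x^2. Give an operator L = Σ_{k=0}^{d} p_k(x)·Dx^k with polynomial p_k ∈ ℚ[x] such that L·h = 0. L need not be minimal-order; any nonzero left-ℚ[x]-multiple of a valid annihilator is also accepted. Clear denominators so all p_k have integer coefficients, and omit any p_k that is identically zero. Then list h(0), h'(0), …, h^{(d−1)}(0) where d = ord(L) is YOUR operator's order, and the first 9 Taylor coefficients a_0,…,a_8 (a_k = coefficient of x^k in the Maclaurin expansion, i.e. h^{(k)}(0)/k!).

f: a_k = -3, -3, -15, -27, -87, -195, -543, -1323, -3495, …
f∘r: x↦r, Dx↦Dx/r' in L_f ⇒ L₀.
h=∫₀ˣh₀: take L = L₀·Dx.
L = (1 + 10·x + 24·x^2 + 16·x^3)·Dx + (-1 + x + 5·x^2 + 8·x^3 + 4·x^4)·Dx^2  (order 2).
h: a_k = 0, -3, -3/2, -6, -57/4, -183/5, -104, -2067/7, -6879/8, …
ICs: h(0) = 0, h′(0) = -3.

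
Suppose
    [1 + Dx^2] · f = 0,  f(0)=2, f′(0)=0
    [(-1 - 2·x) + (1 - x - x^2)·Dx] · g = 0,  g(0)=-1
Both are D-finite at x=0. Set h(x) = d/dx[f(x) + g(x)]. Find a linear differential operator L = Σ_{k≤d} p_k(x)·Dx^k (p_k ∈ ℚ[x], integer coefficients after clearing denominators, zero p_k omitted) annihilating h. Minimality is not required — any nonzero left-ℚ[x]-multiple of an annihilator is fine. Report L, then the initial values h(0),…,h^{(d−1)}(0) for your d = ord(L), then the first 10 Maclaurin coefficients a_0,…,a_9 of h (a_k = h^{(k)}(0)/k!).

L = (124 + 358·x + 470·x^2 + 230·x^3 + 130·x^4 + 18·x^5 + 6·x^6) + (-19 - 29·x + 36·x^2 + 55·x^3 + 50·x^4 + 27·x^5 + 7·x^6 + 2·x^7)·Dx + (124 + 358·x + 470·x^2 + 230·x^3 + 130·x^4 + 18·x^5 + 6·x^6)·Dx^2 + (-19 - 29·x + 36·x^2 + 55·x^3 + 50·x^4 + 27·x^5 + 7·x^6 + 2·x^7)·Dx^3  (order 3).
h: a_k = -1, -6, -9, -59/3, -40, -4681/60, -147, -685439/2520, -495, -161481601/181440, …
ICs: h(0) = -1, h′(0) = -6, h′′(0) = -18.

f: a_k = 2, 0, -1, 0, 1/12, 0, -1/360, 0, 1/20160, 0, …
g: a_k = -1, -1, -2, -3, -5, -8, -13, -21, -34, -55, …
f+g: L₀ = lclm(L_f,L_g), ord ≤ 2+1.
h=h₀': d/dx-closure on L₀ ⇒ L.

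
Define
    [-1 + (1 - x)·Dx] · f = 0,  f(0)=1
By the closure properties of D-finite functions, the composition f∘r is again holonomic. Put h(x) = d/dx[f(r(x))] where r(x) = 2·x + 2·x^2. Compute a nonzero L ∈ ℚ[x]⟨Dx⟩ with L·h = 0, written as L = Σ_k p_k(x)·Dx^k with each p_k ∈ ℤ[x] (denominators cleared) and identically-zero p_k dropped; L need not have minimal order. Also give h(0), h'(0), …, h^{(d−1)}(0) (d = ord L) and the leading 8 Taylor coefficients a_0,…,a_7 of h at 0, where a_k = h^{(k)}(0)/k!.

f: a_k = 1, 1, 1, 1, 1, 1, 1, 1, …
Substitute x→r, Dx→(1/r')Dx; clear ⇒ L₀.
h=h₀': d/dx-closure on L₀ ⇒ L.
L = (6 + 12·x + 12·x^2) + (-1 + 6·x^2 + 4·x^3)·Dx  (order 1).
h: a_k = 2, 12, 48, 176, 600, 1968, 6272, 19584, …
ICs: h(0) = 2.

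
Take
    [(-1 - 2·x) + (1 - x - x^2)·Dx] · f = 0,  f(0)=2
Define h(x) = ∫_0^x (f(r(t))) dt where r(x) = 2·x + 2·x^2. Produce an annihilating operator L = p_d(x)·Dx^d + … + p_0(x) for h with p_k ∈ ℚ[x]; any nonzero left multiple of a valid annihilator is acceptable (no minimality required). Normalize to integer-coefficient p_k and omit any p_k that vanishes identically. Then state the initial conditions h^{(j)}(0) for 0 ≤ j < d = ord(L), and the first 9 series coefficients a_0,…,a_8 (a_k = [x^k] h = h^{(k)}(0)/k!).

f: a_k = 2, 2, 4, 6, 10, 16, 26, 42, 68, …
L₀ from L_f via x↦r, Dx↦r'^{-1}Dx.
h=∫₀ˣh₀: take L = L₀·Dx.
L = (2 + 12·x + 24·x^2 + 16·x^3)·Dx + (-1 + 2·x + 6·x^2 + 8·x^3 + 4·x^4)·Dx^2  (order 2).
h: a_k = 0, 2, 2, 20/3, 20, 64, 216, 5232/7, 2640, …
ICs: h(0) = 0, h′(0) = 2.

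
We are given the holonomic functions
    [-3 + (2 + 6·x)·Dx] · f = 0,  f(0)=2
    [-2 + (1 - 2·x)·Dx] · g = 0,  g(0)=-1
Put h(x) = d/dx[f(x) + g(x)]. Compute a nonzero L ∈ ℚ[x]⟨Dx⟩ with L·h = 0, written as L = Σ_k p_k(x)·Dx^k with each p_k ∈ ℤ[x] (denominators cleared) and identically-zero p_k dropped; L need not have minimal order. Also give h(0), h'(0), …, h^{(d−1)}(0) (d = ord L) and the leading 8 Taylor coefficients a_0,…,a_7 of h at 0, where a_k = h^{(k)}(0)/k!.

L = (-252 - 216·x) + (-69 - 684·x - 756·x^2)·Dx + (22 + 58·x - 96·x^2 - 216·x^3)·Dx^2  (order 2).
h: a_k = 1, -25/2, -111/8, -1429/16, -11975/128, -144231/256, -412307/1024, -7008973/2048, …
ICs: h(0) = 1, h′(0) = -25/2.

f: a_k = 2, 3, -9/4, 27/8, -405/64, 1701/128, -15309/512, 72171/1024, …
g: a_k = -1, -2, -4, -8, -16, -32, -64, -128, …
L₀ := lclm(L_f,L_g); ord L₀ ≤ 1+1.
h=h₀': d/dx-closure on L₀ ⇒ L.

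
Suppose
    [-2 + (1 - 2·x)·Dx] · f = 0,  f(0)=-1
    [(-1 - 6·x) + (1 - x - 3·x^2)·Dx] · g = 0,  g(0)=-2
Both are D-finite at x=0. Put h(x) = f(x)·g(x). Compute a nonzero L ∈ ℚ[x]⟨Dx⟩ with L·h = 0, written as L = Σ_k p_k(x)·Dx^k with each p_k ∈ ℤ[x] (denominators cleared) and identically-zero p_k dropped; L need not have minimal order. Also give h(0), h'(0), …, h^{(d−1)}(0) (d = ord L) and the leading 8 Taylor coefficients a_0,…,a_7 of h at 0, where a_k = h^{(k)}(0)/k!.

f: a_k = -1, -2, -4, -8, -16, -32, -64, -128, …
g: a_k = -2, -2, -8, -14, -38, -80, -194, -434, …
L₀ := L_f ⊗_s L_g (sym. prod.), ord ≤ 1.
L = (-3 - 2·x + 18·x^2) + (1 - 3·x - x^2 + 6·x^3)·Dx  (order 1).
h: a_k = 2, 6, 20, 54, 146, 372, 938, 2310, …
ICs: h(0) = 2.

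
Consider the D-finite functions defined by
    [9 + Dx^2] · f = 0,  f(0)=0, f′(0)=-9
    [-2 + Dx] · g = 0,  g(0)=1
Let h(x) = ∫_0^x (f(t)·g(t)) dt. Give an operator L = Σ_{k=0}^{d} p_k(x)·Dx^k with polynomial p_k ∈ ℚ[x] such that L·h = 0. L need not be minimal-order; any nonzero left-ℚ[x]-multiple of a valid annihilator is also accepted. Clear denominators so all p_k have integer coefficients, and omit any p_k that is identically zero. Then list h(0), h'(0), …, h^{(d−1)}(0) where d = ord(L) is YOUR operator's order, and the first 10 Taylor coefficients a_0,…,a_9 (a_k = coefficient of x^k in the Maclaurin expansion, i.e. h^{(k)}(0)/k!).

f: a_k = 0, -9, 0, 27/2, 0, -243/40, 0, 729/560, 0, -729/4480, …
g: a_k = 1, 2, 2, 4/3, 2/3, 4/15, 4/45, 8/315, 2/315, 4/2835, …
Product ⇒ symmetric product L₀, ord ≤ 2.
Integrate: L := L₀·Dx.
L = 13·Dx - 4·Dx^2 + Dx^3  (order 3).
h: a_k = 0, 0, -9/2, -6, -9/8, 3, 199/80, 69/140, -1483/4480, -17/72, …
ICs: h(0) = 0, h′(0) = 0, h′′(0) = -9.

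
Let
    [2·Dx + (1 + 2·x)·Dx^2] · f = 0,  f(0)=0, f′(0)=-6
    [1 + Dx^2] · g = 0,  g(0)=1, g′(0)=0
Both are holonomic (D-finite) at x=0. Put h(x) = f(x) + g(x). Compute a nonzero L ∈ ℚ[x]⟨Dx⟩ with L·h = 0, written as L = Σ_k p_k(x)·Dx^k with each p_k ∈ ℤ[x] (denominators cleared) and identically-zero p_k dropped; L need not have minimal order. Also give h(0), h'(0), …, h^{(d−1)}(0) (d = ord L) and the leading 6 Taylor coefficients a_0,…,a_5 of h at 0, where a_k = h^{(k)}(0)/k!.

f: a_k = 0, -6, 6, -8, 12, -96/5, …
g: a_k = 1, 0, -1/2, 0, 1/24, 0, …
Sum ⇒ L₀ = lclm(L_f,L_g) in ℚ(x)⟨Dx⟩.
L = (50 + 8·x + 8·x^2)·Dx + (9 + 22·x + 12·x^2 + 8·x^3)·Dx^2 + (50 + 8·x + 8·x^2)·Dx^3 + (9 + 22·x + 12·x^2 + 8·x^3)·Dx^4  (order 4).
h: a_k = 1, -6, 11/2, -8, 289/24, -96/5, …
ICs: h(0) = 1, h′(0) = -6, h′′(0) = 11, h′′′(0) = -48.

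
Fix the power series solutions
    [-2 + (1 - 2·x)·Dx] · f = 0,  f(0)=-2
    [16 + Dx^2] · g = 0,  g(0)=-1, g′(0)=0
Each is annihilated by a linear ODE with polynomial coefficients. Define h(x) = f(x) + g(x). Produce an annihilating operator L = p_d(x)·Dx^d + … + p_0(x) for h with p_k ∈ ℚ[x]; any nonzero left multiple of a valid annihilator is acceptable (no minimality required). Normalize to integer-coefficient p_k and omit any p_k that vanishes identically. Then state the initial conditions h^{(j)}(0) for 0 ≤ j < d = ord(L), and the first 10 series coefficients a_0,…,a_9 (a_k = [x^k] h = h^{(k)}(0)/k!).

L = (160 - 256·x + 256·x^2) + (-48 + 224·x - 384·x^2 + 256·x^3)·Dx + (10 - 16·x + 16·x^2)·Dx^2 + (-3 + 14·x - 24·x^2 + 16·x^3)·Dx^3  (order 3).
h: a_k = -3, -4, 0, -16, -128/3, -64, -5504/45, -256, -161792/315, -1024, …
ICs: h(0) = -3, h′(0) = -4, h′′(0) = 0.

f: a_k = -2, -4, -8, -16, -32, -64, -128, -256, -512, -1024, …
g: a_k = -1, 0, 8, 0, -32/3, 0, 256/45, 0, -512/315, 0, …
Sum ⇒ L₀ = lclm(L_f,L_g) in ℚ(x)⟨Dx⟩.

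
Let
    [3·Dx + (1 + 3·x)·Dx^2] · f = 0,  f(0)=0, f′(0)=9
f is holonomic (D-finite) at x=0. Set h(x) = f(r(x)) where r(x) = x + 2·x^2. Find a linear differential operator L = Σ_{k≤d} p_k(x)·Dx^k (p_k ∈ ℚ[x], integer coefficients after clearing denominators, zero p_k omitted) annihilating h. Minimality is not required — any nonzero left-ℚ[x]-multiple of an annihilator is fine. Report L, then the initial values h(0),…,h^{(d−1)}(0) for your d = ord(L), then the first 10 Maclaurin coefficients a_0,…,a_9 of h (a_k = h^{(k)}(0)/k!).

L = (-1 + 12·x + 24·x^2)·Dx + (1 + 7·x + 18·x^2 + 24·x^3)·Dx^2  (order 2).
h: a_k = 0, 9, 9/2, -27, 189/4, -81/5, -297/2, 3159/7, -4131/8, -729, …
ICs: h(0) = 0, h′(0) = 9.

f: a_k = 0, 9, -27/2, 27, -243/4, 729/5, -729/2, 6561/7, -19683/8, 6561, …
h₀=f(r): pull back L_f along r ⇒ L₀.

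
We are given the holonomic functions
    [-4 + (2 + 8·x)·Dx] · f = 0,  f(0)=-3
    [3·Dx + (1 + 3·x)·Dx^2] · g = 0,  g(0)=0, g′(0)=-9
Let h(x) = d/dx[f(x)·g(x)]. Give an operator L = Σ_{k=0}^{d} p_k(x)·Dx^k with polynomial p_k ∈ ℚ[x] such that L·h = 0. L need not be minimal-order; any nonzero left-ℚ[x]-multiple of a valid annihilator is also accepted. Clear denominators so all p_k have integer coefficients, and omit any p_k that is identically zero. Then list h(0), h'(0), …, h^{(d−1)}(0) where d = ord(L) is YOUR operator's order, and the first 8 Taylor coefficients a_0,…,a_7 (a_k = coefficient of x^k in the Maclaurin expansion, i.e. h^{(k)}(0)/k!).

f: a_k = -3, -6, 6, -12, 30, -84, 252, -792, …
g: a_k = 0, -9, 27/2, -27, 243/4, -729/5, 729/2, -6561/7, …
Product ⇒ symmetric product L₀, ord ≤ 2.
Differentiate: ansatz ord ≤ ord L₀ ⇒ L.
L = (4 + 24·x + 24·x^2) + (8 + 74·x + 216·x^2 + 192·x^3)·Dx + (1 + 13·x + 62·x^2 + 128·x^3 + 96·x^4)·Dx^2  (order 2).
h: a_k = 27, 27, -162, 675, -5211/2, 48924/5, -181683/5, 4703913/35, …
ICs: h(0) = 27, h′(0) = 27.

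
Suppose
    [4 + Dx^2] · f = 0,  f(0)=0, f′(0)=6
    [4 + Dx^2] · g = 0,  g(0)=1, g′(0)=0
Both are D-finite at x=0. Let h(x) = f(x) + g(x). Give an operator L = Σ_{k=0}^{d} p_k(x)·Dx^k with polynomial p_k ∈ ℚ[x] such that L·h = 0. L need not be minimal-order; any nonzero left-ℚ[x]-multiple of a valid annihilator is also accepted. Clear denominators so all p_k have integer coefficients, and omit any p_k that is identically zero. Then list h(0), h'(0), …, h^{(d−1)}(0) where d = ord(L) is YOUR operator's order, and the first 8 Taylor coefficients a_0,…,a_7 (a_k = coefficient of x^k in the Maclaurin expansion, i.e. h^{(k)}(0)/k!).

f: a_k = 0, 6, 0, -4, 0, 4/5, 0, -8/105, …
g: a_k = 1, 0, -2, 0, 2/3, 0, -4/45, 0, …
L₀ := lclm(L_f,L_g); ord L₀ ≤ 2+2.
L = 4 + Dx^2  (order 2).
h: a_k = 1, 6, -2, -4, 2/3, 4/5, -4/45, -8/105, …
ICs: h(0) = 1, h′(0) = 6.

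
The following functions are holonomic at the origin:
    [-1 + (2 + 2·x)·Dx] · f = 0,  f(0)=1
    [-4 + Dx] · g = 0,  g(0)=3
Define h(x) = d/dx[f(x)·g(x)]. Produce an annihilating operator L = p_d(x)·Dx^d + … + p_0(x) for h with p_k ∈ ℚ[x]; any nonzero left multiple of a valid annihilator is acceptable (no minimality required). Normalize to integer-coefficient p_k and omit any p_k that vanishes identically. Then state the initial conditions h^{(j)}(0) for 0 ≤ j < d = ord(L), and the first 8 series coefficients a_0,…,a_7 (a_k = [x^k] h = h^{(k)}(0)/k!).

f: a_k = 1, 1/2, -1/8, 1/16, -5/128, 7/256, -21/1024, 33/2048, …
g: a_k = 3, 12, 24, 32, 32, 128/5, 256/15, 1024/105, …
L₀ := L_f ⊗_s L_g (sym. prod.), ord ≤ 1.
h₀' ⇒ L via d/dx closure of L₀.
L = (79 + 144·x + 64·x^2) + (-18 - 34·x - 16·x^2)·Dx  (order 1).
h: a_k = 27/2, 237/4, 2049/16, 5841/32, 49553/256, 417727/2560, 1167969/10240, 29265889/430080, …
ICs: h(0) = 27/2.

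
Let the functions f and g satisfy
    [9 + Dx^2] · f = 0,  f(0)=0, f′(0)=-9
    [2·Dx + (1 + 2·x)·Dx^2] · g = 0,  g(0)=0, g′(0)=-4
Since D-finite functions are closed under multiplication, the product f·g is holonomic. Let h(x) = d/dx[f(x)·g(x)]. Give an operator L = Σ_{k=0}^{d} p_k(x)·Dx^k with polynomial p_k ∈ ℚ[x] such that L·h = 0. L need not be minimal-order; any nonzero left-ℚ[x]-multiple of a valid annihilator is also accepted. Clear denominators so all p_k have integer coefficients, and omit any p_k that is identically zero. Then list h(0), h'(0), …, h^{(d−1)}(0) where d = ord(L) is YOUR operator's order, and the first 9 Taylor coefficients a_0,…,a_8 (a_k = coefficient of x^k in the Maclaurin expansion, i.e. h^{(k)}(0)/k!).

f: a_k = 0, -9, 0, 27/2, 0, -243/40, 0, 729/560, 0, …
g: a_k = 0, -4, 4, -16/3, 8, -64/5, 64/3, -256/7, 64, …
f·g: L₀ = L_f ⊗_s L_g, ord ≤ 2·2.
Differentiate: ansatz ord ≤ ord L₀ ⇒ L.
L = (-1890 - 5103·x + 24057·x^2 + 163296·x^3 + 344088·x^4 + 314928·x^5 + 104976·x^6) + (-297 + 1998·x + 19440·x^2 + 51840·x^3 + 58320·x^4 + 23328·x^5)·Dx + (-147 + 738·x + 11106·x^2 + 44064·x^3 + 80352·x^4 + 69984·x^5 + 23328·x^6)·Dx^2 + (-33 + 222·x + 2160·x^2 + 5760·x^3 + 6480·x^4 + 2592·x^5)·Dx^3 + (7 + 145·x + 937·x^2 + 2880·x^3 + 4680·x^4 + 3888·x^5 + 1296·x^6)·Dx^4  (order 4).
h: a_k = 0, 72, -108, -24, -90, 405, -7581/10, 10278/7, -83511/28, …
ICs: h(0) = 0, h′(0) = 72, h′′(0) = -216, h′′′(0) = -144.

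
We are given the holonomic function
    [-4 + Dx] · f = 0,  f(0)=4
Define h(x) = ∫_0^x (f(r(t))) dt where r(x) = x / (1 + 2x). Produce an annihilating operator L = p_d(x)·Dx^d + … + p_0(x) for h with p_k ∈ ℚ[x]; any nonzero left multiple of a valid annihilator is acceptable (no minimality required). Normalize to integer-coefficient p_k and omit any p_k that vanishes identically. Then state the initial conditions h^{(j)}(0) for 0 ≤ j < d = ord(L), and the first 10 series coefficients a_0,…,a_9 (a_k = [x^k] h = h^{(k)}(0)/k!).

f: a_k = 4, 16, 32, 128/3, 128/3, 512/15, 1024/45, 4096/315, 2048/315, 8192/2835, …
L₀ from L_f via x↦r, Dx↦r'^{-1}Dx.
h=∫h₀ ⇒ L = L₀·Dx.
L = -4·Dx + (1 + 4·x + 4·x^2)·Dx^2  (order 2).
h: a_k = 0, 4, 8, 0, -16/3, 128/15, -128/15, 1024/315, 640/63, -32768/945, …
ICs: h(0) = 0, h′(0) = 4.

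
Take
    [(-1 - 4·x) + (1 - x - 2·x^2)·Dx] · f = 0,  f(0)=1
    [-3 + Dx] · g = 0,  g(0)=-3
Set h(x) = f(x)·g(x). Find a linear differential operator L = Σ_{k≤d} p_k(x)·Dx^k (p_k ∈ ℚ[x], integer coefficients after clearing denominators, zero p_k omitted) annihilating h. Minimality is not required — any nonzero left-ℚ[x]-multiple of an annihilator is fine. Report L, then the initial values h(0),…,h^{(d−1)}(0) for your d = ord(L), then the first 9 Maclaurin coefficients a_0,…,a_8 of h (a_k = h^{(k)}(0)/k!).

L = (4 + x - 6·x^2) + (-1 + x + 2·x^2)·Dx  (order 1).
h: a_k = -3, -12, -63/2, -69, -1137/8, -1431/5, -45879/80, -321213/280, -10280043/4480, …
ICs: h(0) = -3.

f: a_k = 1, 1, 3, 5, 11, 21, 43, 85, 171, …
g: a_k = -3, -9, -27/2, -27/2, -81/8, -243/40, -243/80, -729/560, -2187/4480, …
h₀=f·g: eliminate ⇒ L₀, order ≤ 1·1.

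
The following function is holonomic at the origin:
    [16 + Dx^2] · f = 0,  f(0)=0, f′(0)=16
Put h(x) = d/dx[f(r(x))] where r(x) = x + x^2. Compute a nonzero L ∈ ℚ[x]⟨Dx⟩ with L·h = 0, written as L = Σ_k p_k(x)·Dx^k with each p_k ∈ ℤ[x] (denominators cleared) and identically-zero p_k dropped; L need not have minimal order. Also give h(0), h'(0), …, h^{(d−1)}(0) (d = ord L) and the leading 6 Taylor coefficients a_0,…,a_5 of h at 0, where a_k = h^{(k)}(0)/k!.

L = (28 + 128·x + 384·x^2 + 512·x^3 + 256·x^4) + (-6 - 12·x)·Dx + (1 + 4·x + 4·x^2)·Dx^2  (order 2).
h: a_k = 16, 32, -128, -512, -1408/3, 768, …
ICs: h(0) = 16, h′(0) = 32.

f: a_k = 0, 16, 0, -128/3, 0, 512/15, …
Change of var in L_f (x↦r) gives L₀.
h=h₀': d/dx-closure on L₀ ⇒ L.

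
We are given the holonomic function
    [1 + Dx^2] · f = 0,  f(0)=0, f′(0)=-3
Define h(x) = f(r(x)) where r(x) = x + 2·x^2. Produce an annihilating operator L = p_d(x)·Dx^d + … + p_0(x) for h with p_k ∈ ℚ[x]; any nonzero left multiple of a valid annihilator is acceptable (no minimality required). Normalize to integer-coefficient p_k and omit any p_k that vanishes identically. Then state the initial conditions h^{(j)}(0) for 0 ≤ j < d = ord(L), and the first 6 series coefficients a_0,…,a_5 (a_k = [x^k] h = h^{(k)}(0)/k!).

f: a_k = 0, -3, 0, 1/2, 0, -1/40, …
Substitute x→r, Dx→(1/r')Dx; clear ⇒ L₀.
L = (1 + 12·x + 48·x^2 + 64·x^3) - 4·Dx + (1 + 4·x)·Dx^2  (order 2).
h: a_k = 0, -3, -6, 1/2, 3, 239/40, …
ICs: h(0) = 0, h′(0) = -3.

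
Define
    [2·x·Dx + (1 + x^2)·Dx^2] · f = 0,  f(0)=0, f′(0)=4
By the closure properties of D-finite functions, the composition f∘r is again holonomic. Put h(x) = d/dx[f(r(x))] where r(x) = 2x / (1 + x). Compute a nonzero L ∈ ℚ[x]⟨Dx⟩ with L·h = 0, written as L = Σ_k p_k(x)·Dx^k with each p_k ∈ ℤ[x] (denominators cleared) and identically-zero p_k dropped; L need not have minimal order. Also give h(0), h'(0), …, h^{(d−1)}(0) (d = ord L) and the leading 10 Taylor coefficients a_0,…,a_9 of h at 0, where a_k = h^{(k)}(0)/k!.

L = (2 + 10·x) + (1 + 2·x + 5·x^2)·Dx  (order 1).
h: a_k = 8, -16, -8, 96, -152, -176, 1112, -1344, -2872, 12464, …
ICs: h(0) = 8.

f: a_k = 0, 4, 0, -4/3, 0, 4/5, 0, -4/7, 0, 4/9, …
f∘r: x↦r, Dx↦Dx/r' in L_f ⇒ L₀.
Derive L from L₀ (diff closure).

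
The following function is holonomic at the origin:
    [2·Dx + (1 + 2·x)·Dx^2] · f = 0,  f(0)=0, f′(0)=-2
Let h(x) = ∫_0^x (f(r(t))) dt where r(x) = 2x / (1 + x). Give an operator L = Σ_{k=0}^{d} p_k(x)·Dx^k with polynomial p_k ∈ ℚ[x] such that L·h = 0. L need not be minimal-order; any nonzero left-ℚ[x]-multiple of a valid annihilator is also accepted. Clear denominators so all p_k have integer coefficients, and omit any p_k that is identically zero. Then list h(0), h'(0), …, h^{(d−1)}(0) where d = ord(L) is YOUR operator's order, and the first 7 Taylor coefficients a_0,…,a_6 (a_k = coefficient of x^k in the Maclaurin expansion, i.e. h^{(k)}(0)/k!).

L = (6 + 10·x)·Dx^2 + (1 + 6·x + 5·x^2)·Dx^3  (order 3).
h: a_k = 0, 0, -2, 4, -31/3, 156/5, -1562/15, …
ICs: h(0) = 0, h′(0) = 0, h′′(0) = -4.

f: a_k = 0, -2, 2, -8/3, 4, -32/5, 32/3, …
Change of var in L_f (x↦r) gives L₀.
h=∫h₀ ⇒ L = L₀·Dx.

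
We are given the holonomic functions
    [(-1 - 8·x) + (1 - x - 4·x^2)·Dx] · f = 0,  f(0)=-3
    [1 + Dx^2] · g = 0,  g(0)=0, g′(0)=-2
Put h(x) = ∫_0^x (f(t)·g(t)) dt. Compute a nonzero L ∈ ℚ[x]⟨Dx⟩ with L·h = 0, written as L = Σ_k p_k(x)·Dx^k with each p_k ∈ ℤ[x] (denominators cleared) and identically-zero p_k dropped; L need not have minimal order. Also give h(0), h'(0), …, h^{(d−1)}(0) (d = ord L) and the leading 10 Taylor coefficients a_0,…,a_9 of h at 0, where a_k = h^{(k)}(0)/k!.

L = (7 + x + 4·x^2)·Dx + (2 + 16·x)·Dx^2 + (-1 + x + 4·x^2)·Dx^3  (order 3).
h: a_k = 0, 0, 3, 2, 29/4, 53/5, 1127/40, 7621/140, 888089/6720, 2168417/7560, …
ICs: h(0) = 0, h′(0) = 0, h′′(0) = 6.

f: a_k = -3, -3, -15, -27, -87, -195, -543, -1323, -3495, -8787, …
g: a_k = 0, -2, 0, 1/3, 0, -1/60, 0, 1/2520, 0, -1/181440, …
f·g: L₀ = L_f ⊗_s L_g, ord ≤ 1·2.
Integrate: L := L₀·Dx.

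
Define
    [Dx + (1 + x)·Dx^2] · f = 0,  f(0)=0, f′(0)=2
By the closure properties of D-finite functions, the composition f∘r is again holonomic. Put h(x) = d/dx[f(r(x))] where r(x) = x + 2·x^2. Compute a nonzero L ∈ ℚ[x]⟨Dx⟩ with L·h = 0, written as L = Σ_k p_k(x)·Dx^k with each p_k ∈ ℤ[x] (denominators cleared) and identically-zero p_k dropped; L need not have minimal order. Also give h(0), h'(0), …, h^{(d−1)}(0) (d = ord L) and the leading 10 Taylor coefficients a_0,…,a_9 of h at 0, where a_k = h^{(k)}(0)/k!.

f: a_k = 0, 2, -1, 2/3, -1/2, 2/5, -1/3, 2/7, -1/4, 2/9, …
L₀ from L_f via x↦r, Dx↦r'^{-1}Dx.
h=h₀': d/dx-closure on L₀ ⇒ L.
L = (-3 + 4·x + 8·x^2) + (1 + 5·x + 6·x^2 + 8·x^3)·Dx  (order 1).
h: a_k = 2, 6, -10, -2, 22, -18, -26, 62, -10, -114, …
ICs: h(0) = 2.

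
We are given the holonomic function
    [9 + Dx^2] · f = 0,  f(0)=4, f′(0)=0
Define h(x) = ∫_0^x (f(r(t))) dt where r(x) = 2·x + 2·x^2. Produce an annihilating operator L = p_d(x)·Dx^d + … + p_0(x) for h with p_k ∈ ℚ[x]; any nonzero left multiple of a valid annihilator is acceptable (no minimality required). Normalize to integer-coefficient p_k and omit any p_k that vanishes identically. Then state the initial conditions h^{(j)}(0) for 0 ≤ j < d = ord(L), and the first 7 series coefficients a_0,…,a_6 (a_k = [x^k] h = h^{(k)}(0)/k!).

f: a_k = 4, 0, -18, 0, 27/2, 0, -81/20, …
Substitute x→r, Dx→(1/r')Dx; clear ⇒ L₀.
h=∫h₀ ⇒ L = L₀·Dx.
L = (36 + 216·x + 432·x^2 + 288·x^3)·Dx - 2·Dx^2 + (1 + 2·x)·Dx^3  (order 3).
h: a_k = 0, 4, 0, -24, -36, 144/5, 144, …
ICs: h(0) = 0, h′(0) = 4, h′′(0) = 0.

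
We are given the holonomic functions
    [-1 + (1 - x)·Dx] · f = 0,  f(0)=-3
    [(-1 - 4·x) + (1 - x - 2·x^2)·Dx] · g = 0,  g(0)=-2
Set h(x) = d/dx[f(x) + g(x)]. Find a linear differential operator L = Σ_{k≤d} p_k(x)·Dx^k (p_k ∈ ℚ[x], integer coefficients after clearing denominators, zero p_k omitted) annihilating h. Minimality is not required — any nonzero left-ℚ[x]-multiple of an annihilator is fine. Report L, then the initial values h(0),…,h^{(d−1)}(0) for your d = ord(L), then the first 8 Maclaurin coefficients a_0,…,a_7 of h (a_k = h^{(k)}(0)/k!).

L = (-6 - 48·x - 96·x^3 + 24·x^4) + (6 + 18·x - 12·x^2 + 24·x^3 - 90·x^4 + 24·x^5)·Dx + (-1 + 2·x - 5·x^2 + 12·x^3 + 2·x^4 - 14·x^5 + 4·x^6)·Dx^2  (order 2).
h: a_k = -5, -18, -39, -100, -225, -534, -1211, -2760, …
ICs: h(0) = -5, h′(0) = -18.

f: a_k = -3, -3, -3, -3, -3, -3, -3, -3, …
g: a_k = -2, -2, -6, -10, -22, -42, -86, -170, …
h₀=f+g: left-lcm gives L₀, ord ≤ 2.
Differentiate: ansatz ord ≤ ord L₀ ⇒ L.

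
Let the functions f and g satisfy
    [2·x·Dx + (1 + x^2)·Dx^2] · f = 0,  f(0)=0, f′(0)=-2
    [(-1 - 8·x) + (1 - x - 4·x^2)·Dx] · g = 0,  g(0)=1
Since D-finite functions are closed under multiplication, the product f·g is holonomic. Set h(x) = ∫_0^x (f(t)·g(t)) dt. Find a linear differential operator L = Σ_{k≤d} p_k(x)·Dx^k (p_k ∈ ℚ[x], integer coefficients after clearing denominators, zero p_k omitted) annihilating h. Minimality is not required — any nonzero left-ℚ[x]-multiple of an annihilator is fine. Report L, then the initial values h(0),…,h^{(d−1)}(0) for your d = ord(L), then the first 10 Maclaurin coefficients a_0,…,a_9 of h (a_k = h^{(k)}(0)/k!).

f: a_k = 0, -2, 0, 2/3, 0, -2/5, 0, 2/7, 0, -2/9, …
g: a_k = 1, 1, 5, 9, 29, 65, 181, 441, 1165, 2929, …
h₀=f·g: eliminate ⇒ L₀, order ≤ 2·1.
h=∫h₀ ⇒ L = L₀·Dx.
L = (8 + 2·x + 24·x^2)·Dx + (2 + 14·x + 4·x^2 + 24·x^3)·Dx^2 + (-1 + x + 3·x^2 + x^3 + 4·x^4)·Dx^3  (order 3).
h: a_k = 0, 0, -1, -2/3, -7/3, -52/15, -413/45, -622/35, -904/21, -88408/945, …
ICs: h(0) = 0, h′(0) = 0, h′′(0) = -2.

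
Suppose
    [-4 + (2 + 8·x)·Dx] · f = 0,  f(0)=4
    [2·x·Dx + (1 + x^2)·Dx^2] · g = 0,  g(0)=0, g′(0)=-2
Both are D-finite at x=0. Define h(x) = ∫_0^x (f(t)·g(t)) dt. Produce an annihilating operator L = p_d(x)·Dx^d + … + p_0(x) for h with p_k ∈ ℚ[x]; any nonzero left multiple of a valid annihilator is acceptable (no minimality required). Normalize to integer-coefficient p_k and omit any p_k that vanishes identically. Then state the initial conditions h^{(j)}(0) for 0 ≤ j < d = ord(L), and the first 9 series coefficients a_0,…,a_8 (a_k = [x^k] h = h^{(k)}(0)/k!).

f: a_k = 4, 8, -8, 16, -40, 112, -336, 1056, -3432, …
g: a_k = 0, -2, 0, 2/3, 0, -2/5, 0, 2/7, 0, …
L₀ := L_f ⊗_s L_g (sym. prod.), ord ≤ 2.
h=∫₀ˣh₀: take L = L₀·Dx.
L = (12 - 4·x - 4·x^2)·Dx + (-4 - 14·x + 12·x^2 + 16·x^3)·Dx^2 + (1 + 8·x + 17·x^2 + 8·x^3 + 16·x^4)·Dx^3  (order 3).
h: a_k = 0, 0, -4, -16/3, 14/3, -16/3, 548/45, -464/15, 8527/105, …
ICs: h(0) = 0, h′(0) = 0, h′′(0) = -8.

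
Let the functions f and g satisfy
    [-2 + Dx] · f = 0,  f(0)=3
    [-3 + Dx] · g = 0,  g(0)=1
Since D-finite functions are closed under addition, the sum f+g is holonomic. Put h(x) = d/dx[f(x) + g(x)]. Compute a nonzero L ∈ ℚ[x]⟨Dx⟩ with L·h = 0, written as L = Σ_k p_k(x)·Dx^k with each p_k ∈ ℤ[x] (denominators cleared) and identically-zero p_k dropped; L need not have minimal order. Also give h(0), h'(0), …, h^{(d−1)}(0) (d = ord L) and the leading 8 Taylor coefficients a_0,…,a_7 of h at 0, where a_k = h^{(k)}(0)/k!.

f: a_k = 3, 6, 6, 4, 2, 4/5, 4/15, 8/105, …
g: a_k = 1, 3, 9/2, 9/2, 27/8, 81/40, 81/80, 243/560, …
Sum ⇒ L₀ = lclm(L_f,L_g) in ℚ(x)⟨Dx⟩.
h=h₀': d/dx-closure on L₀ ⇒ L.
L = 6 - 5·Dx + Dx^2  (order 2).
h: a_k = 9, 21, 51/2, 43/2, 113/8, 307/40, 857/240, 349/240, …
ICs: h(0) = 9, h′(0) = 21.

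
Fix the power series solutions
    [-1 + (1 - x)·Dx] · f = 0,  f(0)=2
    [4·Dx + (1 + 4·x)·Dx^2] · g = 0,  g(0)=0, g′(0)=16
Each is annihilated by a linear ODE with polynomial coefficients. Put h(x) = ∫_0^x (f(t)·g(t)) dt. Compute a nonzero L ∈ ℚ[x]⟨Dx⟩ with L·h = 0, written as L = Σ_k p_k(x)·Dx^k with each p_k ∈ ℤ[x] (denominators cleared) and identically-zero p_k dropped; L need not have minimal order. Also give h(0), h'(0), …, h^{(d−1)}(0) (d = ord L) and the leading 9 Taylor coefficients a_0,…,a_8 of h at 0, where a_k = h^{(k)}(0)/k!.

L = 4·Dx + (-2 + 12·x)·Dx^2 + (-1 - 3·x + 4·x^2)·Dx^3  (order 3).
h: a_k = 0, 0, 16, -32/3, 104/3, -224/3, 9488/45, -8992/15, 190684/105, …
ICs: h(0) = 0, h′(0) = 0, h′′(0) = 32.

f: a_k = 2, 2, 2, 2, 2, 2, 2, 2, 2, …
g: a_k = 0, 16, -32, 256/3, -256, 4096/5, -8192/3, 65536/7, -32768, …
L₀ := L_f ⊗_s L_g (sym. prod.), ord ≤ 2.
h=∫₀ˣh₀: take L = L₀·Dx.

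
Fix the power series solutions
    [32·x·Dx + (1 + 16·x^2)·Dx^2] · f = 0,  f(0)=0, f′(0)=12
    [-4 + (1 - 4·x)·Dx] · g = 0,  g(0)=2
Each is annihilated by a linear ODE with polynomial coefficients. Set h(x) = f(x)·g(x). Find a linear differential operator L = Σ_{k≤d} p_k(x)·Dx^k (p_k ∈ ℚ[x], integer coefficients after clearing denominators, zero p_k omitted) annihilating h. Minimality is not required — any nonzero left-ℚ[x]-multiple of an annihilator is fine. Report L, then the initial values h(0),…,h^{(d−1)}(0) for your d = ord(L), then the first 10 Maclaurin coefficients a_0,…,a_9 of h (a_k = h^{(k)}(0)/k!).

L = 128·x + (8 - 32·x + 256·x^2)·Dx + (-1 + 4·x - 16·x^2 + 64·x^3)·Dx^2  (order 2).
h: a_k = 0, 24, 96, 256, 1024, 26624/5, 106496/5, 2490368/35, 9961472/35, 137887744/105, …
ICs: h(0) = 0, h′(0) = 24.

f: a_k = 0, 12, 0, -64, 0, 3072/5, 0, -49152/7, 0, 262144/3, …
g: a_k = 2, 8, 32, 128, 512, 2048, 8192, 32768, 131072, 524288, …
h₀=f·g: eliminate ⇒ L₀, order ≤ 2·1.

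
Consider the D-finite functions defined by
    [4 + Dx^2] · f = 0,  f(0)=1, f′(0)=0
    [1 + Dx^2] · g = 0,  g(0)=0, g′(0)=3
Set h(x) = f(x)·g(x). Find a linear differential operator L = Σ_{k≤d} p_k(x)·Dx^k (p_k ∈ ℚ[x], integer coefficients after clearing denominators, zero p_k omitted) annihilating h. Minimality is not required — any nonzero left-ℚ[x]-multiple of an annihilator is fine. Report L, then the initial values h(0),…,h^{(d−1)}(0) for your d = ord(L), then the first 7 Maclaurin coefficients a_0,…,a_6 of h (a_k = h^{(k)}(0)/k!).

L = 9 + 10·Dx^2 + Dx^4  (order 4).
h: a_k = 0, 3, 0, -13/2, 0, 121/40, 0, …
ICs: h(0) = 0, h′(0) = 3, h′′(0) = 0, h′′′(0) = -39.

f: a_k = 1, 0, -2, 0, 2/3, 0, -4/45, …
g: a_k = 0, 3, 0, -1/2, 0, 1/40, 0, …
f·g: L₀ = L_f ⊗_s L_g, ord ≤ 2·2.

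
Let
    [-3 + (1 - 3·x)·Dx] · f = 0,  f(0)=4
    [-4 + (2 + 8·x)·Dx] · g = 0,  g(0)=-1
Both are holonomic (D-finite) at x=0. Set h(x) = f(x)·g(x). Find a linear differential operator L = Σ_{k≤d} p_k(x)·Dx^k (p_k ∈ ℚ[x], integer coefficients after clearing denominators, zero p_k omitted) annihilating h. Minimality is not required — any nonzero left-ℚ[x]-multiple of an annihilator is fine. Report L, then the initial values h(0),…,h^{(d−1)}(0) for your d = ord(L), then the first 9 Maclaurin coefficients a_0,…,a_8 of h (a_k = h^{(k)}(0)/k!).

L = (5 + 6·x) + (-1 - x + 12·x^2)·Dx  (order 1).
h: a_k = -4, -20, -52, -172, -476, -1540, -4284, -13908, -38292, …
ICs: h(0) = -4.

f: a_k = 4, 12, 36, 108, 324, 972, 2916, 8748, 26244, …
g: a_k = -1, -2, 2, -4, 10, -28, 84, -264, 858, …
Sym-product of L_f,L_g gives L₀ (≤ ord 1).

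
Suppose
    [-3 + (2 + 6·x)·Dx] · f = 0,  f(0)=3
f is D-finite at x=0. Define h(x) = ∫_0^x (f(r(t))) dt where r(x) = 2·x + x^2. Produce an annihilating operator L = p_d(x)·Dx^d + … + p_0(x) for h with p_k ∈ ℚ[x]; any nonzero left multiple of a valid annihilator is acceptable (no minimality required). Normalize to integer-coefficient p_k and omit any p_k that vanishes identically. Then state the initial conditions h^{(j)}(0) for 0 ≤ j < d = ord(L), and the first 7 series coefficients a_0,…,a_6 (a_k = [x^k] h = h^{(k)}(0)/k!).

f: a_k = 3, 9/2, -27/8, 81/16, -1215/128, 5103/256, -45927/1024, …
Substitute x→r, Dx→(1/r')Dx; clear ⇒ L₀.
Integrate: L := L₀·Dx.
L = (-3 - 3·x)·Dx + (1 + 6·x + 3·x^2)·Dx^2  (order 2).
h: a_k = 0, 3, 9/2, -3, 27/4, -189/10, 243/4, …
ICs: h(0) = 0, h′(0) = 3.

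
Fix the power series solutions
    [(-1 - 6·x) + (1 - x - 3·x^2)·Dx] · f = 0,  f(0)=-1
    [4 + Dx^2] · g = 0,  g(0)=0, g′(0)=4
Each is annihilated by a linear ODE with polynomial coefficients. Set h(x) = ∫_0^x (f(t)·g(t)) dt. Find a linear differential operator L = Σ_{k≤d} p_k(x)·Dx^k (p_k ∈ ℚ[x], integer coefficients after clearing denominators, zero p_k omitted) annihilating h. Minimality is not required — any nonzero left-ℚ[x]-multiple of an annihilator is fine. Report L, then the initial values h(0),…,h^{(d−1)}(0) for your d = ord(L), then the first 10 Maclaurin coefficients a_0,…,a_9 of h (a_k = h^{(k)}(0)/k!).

f: a_k = -1, -1, -4, -7, -19, -40, -97, -217, -508, -1159, …
g: a_k = 0, 4, 0, -8/3, 0, 8/15, 0, -16/315, 0, 8/2835, …
Product ⇒ symmetric product L₀, ord ≤ 2.
Integrate: L := L₀·Dx.
L = (2 + 4·x + 12·x^2)·Dx + (2 + 12·x)·Dx^2 + (-1 + x + 3·x^2)·Dx^3  (order 3).
h: a_k = 0, 0, -2, -4/3, -10/3, -76/15, -494/45, -304/15, -26729/630, -48196/567, …
ICs: h(0) = 0, h′(0) = 0, h′′(0) = -4.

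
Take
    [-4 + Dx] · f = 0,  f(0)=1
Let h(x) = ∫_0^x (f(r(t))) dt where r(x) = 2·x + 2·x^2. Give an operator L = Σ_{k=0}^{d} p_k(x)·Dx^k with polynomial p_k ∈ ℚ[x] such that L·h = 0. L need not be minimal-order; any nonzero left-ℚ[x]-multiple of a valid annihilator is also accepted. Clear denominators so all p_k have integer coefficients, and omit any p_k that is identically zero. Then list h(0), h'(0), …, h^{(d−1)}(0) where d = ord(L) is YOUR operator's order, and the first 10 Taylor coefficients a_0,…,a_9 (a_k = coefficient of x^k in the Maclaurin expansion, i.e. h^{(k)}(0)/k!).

L = (-8 - 16·x)·Dx + Dx^2  (order 2).
h: a_k = 0, 1, 4, 40/3, 112/3, 1376/15, 9088/45, 127744/315, 47360/63, 3682816/2835, …
ICs: h(0) = 0, h′(0) = 1.

f: a_k = 1, 4, 8, 32/3, 32/3, 128/15, 256/45, 1024/315, 512/315, 2048/2835, …
Substitute x→r, Dx→(1/r')Dx; clear ⇒ L₀.
∫: right-multiply L₀ by Dx.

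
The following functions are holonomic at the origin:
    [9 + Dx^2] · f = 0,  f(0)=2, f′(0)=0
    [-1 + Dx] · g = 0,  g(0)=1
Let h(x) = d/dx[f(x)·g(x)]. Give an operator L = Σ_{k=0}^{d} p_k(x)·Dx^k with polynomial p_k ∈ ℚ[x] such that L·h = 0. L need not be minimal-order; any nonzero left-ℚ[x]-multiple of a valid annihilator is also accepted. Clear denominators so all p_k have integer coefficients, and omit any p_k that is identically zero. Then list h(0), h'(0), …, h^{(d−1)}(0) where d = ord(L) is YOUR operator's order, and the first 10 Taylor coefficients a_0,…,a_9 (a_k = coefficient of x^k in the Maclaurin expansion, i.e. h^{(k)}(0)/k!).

f: a_k = 2, 0, -9, 0, 27/4, 0, -81/40, 0, 729/2240, 0, …
g: a_k = 1, 1, 1/2, 1/6, 1/24, 1/120, 1/720, 1/5040, 1/40320, 1/362880, …
Product ⇒ symmetric product L₀, ord ≤ 2.
h₀' ⇒ L via d/dx closure of L₀.
L = 10 - 2·Dx + Dx^2  (order 2).
h: a_k = 2, -16, -26, 28/3, 79/3, 88/15, -307/45, -1054/315, 481/1260, 1558/2835, …
ICs: h(0) = 2, h′(0) = -16.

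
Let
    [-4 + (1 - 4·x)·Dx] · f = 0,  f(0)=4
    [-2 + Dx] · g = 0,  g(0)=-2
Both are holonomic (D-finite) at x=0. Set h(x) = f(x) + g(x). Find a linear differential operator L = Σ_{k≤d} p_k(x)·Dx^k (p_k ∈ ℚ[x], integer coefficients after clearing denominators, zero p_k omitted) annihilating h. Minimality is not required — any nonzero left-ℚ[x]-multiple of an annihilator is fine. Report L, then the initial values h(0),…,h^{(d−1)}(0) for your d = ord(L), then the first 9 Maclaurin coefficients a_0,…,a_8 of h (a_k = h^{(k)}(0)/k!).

L = (-24 - 32·x) + (14 + 16·x - 32·x^2)·Dx + (-1 + 16·x^2)·Dx^2  (order 2).
h: a_k = 2, 12, 60, 760/3, 3068/3, 61432/15, 737272/45, 20643824/315, 82575356/315, …
ICs: h(0) = 2, h′(0) = 12.

f: a_k = 4, 16, 64, 256, 1024, 4096, 16384, 65536, 262144, …
g: a_k = -2, -4, -4, -8/3, -4/3, -8/15, -8/45, -16/315, -4/315, …
L₀ := lclm(L_f,L_g); ord L₀ ≤ 1+1.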